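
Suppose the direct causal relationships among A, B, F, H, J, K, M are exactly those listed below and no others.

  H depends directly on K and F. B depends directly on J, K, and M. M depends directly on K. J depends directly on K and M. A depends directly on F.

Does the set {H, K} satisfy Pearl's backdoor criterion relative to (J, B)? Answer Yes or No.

No

Backdoor paths from J to B (paths whose first edge points into J):
  P1: J <- K -> M -> B
  P2: J <- K -> B
  P3: J <- M <- K -> B
  P4: J <- M -> B
Condition 1 (no descendant of J in the set): holds — descendants of J are {B}; none are in {H, K}.
Condition 2 (every backdoor path blocked by {H, K}):
  P1: blocked at fork node K ∈ conditioning set.
  P2: blocked at fork node K ∈ conditioning set.
  P3: blocked at fork node K ∈ conditioning set.
  P4: open — no interior node is in the conditioning set.
{H, K} does not satisfy the backdoor criterion.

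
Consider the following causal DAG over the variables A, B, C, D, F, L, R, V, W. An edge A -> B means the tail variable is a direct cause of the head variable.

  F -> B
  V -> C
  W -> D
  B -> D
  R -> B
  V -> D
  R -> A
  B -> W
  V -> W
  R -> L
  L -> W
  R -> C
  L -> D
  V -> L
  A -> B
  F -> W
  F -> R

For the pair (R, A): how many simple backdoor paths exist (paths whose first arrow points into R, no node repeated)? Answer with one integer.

A backdoor path from R to A is any simple undirected path whose first edge points into R (i.e. leaves R via a parent).
Parents of R: {F}.
Enumerating:
  P1: R <- F -> B <- A
  P2: R <- F -> W <- V -> L -> D <- B <- A
  P3: R <- F -> W <- V -> D <- B <- A
  P4: R <- F -> W <- L <- V -> D <- B <- A
  P5: R <- F -> W <- L -> D <- B <- A
  P6: R <- F -> W <- B <- A
  P7: R <- F -> W -> D <- B <- A
That exhausts the simple backdoor paths. Count: 7.

7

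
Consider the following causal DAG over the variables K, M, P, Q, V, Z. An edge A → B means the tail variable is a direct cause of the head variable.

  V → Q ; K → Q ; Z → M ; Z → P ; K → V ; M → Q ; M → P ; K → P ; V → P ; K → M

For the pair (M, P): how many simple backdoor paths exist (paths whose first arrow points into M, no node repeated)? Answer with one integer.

4

A backdoor path from M to P is any simple undirected path whose first edge points into M (i.e. leaves M via a parent).
Parents of M: {K, Z}.
Enumerating:
  P1: M <- K -> V -> P
  P2: M <- K -> Q <- V -> P
  P3: M <- K -> P
  P4: M <- Z -> P
That exhausts the simple backdoor paths. Count: 4.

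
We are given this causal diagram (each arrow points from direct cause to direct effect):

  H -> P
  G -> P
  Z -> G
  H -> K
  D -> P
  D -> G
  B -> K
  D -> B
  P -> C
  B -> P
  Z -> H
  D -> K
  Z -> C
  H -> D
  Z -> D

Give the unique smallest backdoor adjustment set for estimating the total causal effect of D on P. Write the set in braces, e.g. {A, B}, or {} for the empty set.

Variables eligible for adjustment (non-descendants of D, excluding D and P): {H, Z}.
Backdoor paths from D to P:
  P1: D <- Z -> H -> P
  P2: D <- Z -> H -> K <- B -> P
  P3: D <- Z -> G -> P
  P4: D <- Z -> C <- P
  P5: D <- H <- Z -> G -> P
  P6: D <- H <- Z -> C <- P
  P7: D <- H -> P
  P8: D <- H -> K <- B -> P
The empty set is not sufficient: P1 (D <- Z -> H -> P) has no collider blocking it and no conditioned non-collider, so it is open.
Try {H, Z}:
  P1: blocked at fork node Z ∈ conditioning set.
  P2: blocked at fork node Z ∈ conditioning set.
  P3: blocked at fork node Z ∈ conditioning set.
  P4: blocked at fork node Z ∈ conditioning set.
  P5: blocked at chain node H ∈ conditioning set.
  P6: blocked at chain node H ∈ conditioning set.
  P7: blocked at fork node H ∈ conditioning set.
  P8: blocked at fork node H ∈ conditioning set.
{H, Z} contains no descendant of D and blocks every backdoor path.
Every element of {H, Z} is needed (dropping H leaves P7 open; dropping Z leaves P3 open), so no proper subset is valid.
Among all size-2 subsets of the eligible variables, only {H, Z} blocks every backdoor path, so it is the unique smallest valid adjustment set.

{H, Z}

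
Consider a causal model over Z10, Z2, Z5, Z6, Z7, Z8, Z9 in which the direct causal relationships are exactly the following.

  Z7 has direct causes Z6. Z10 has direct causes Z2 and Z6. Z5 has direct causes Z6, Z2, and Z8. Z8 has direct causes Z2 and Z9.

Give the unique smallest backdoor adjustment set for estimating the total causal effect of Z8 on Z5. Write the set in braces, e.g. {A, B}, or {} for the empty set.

Variables eligible for adjustment (non-descendants of Z8, excluding Z8 and Z5): {Z10, Z2, Z6, Z7, Z9}.
Backdoor paths from Z8 to Z5:
  P1: Z8 <- Z2 -> Z10 <- Z6 -> Z5
  P2: Z8 <- Z2 -> Z5
The empty set is not sufficient: P2 (Z8 <- Z2 -> Z5) has no collider blocking it and no conditioned non-collider, so it is open.
Try {Z2}:
  P1: blocked at fork node Z2 ∈ conditioning set.
  P2: blocked at fork node Z2 ∈ conditioning set.
{Z2} contains no descendant of Z8 and blocks every backdoor path.
No other singleton works — e.g. {Z6} leaves P2 open — so {Z2} is the unique smallest valid adjustment set.

{Z2}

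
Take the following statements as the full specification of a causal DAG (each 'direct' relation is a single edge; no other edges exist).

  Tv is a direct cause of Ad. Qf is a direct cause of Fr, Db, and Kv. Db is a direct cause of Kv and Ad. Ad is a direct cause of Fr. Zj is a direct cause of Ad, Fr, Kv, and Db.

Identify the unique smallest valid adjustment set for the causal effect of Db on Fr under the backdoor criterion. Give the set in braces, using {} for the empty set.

Variables eligible for adjustment (non-descendants of Db, excluding Db and Fr): {Qf, Tv, Zj}.
Backdoor paths from Db to Fr:
  P1: Db <- Zj -> Ad -> Fr
  P2: Db <- Zj -> Kv <- Qf -> Fr
  P3: Db <- Zj -> Fr
  P4: Db <- Qf -> Kv <- Zj -> Ad -> Fr
  P5: Db <- Qf -> Kv <- Zj -> Fr
  P6: Db <- Qf -> Fr
The empty set is not sufficient: P1 (Db <- Zj -> Ad -> Fr) has no collider blocking it and no conditioned non-collider, so it is open.
Try {Qf, Zj}:
  P1: blocked at fork node Zj ∈ conditioning set.
  P2: blocked at fork node Zj ∈ conditioning set.
  P3: blocked at fork node Zj ∈ conditioning set.
  P4: blocked at fork node Qf ∈ conditioning set.
  P5: blocked at fork node Qf ∈ conditioning set.
  P6: blocked at fork node Qf ∈ conditioning set.
{Qf, Zj} contains no descendant of Db and blocks every backdoor path.
Every element of {Qf, Zj} is needed (dropping Qf leaves P6 open; dropping Zj leaves P1 open), so no proper subset is valid.
Among all size-2 subsets of the eligible variables, only {Qf, Zj} blocks every backdoor path, so it is the unique smallest valid adjustment set.

{Qf, Zj}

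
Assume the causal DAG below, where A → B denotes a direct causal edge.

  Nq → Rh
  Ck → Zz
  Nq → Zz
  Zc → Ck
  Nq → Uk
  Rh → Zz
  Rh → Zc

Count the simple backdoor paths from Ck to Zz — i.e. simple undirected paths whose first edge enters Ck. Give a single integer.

2

A backdoor path from Ck to Zz is any simple undirected path whose first edge points into Ck (i.e. leaves Ck via a parent).
Parents of Ck: {Zc}.
Enumerating:
  P1: Ck <- Zc <- Rh <- Nq -> Zz
  P2: Ck <- Zc <- Rh -> Zz
That exhausts the simple backdoor paths. Count: 2.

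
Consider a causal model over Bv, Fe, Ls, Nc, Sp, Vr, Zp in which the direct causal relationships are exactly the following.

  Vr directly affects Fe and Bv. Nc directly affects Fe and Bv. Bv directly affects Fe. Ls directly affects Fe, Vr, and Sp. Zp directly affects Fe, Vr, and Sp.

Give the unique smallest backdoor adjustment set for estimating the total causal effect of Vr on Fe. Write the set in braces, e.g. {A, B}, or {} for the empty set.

{Ls, Zp}

Variables eligible for adjustment (non-descendants of Vr, excluding Vr and Fe): {Ls, Nc, Sp, Zp}.
Backdoor paths from Vr to Fe:
  P1: Vr <- Zp -> Fe
  P2: Vr <- Zp -> Sp <- Ls -> Fe
  P3: Vr <- Ls -> Fe
  P4: Vr <- Ls -> Sp <- Zp -> Fe
The empty set is not sufficient: P1 (Vr <- Zp -> Fe) has no collider blocking it and no conditioned non-collider, so it is open.
Try {Ls, Zp}:
  P1: blocked at fork node Zp ∈ conditioning set.
  P2: blocked at fork node Zp ∈ conditioning set.
  P3: blocked at fork node Ls ∈ conditioning set.
  P4: blocked at fork node Ls ∈ conditioning set.
{Ls, Zp} contains no descendant of Vr and blocks every backdoor path.
Every element of {Ls, Zp} is needed (dropping Ls leaves P3 open; dropping Zp leaves P1 open), so no proper subset is valid.
Among all size-2 subsets of the eligible variables, only {Ls, Zp} blocks every backdoor path, so it is the unique smallest valid adjustment set.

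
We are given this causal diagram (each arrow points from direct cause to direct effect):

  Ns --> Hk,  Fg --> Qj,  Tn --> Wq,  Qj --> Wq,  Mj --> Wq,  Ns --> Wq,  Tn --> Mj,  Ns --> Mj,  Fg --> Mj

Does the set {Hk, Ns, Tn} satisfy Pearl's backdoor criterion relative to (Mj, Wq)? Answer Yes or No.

Backdoor paths from Mj to Wq (paths whose first edge points into Mj):
  P1: Mj <- Ns -> Wq
  P2: Mj <- Tn -> Wq
  P3: Mj <- Fg -> Qj -> Wq
Condition 1 (no descendant of Mj in the set): holds — descendants of Mj are {Wq}; none are in {Hk, Ns, Tn}.
Condition 2 (every backdoor path blocked by {Hk, Ns, Tn}):
  P1: blocked at fork node Ns ∈ conditioning set.
  P2: blocked at fork node Tn ∈ conditioning set.
  P3: open — no interior node is in the conditioning set.
{Hk, Ns, Tn} does not satisfy the backdoor criterion.

No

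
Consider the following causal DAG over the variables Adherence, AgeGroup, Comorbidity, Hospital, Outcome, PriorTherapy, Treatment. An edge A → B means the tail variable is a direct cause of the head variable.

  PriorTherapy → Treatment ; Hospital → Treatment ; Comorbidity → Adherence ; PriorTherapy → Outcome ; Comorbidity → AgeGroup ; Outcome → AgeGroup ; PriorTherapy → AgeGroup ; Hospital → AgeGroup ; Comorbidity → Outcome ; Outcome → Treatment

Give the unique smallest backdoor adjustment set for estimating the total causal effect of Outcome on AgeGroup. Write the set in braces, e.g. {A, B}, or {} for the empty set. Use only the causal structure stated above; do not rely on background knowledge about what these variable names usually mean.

{Comorbidity, PriorTherapy}

Variables eligible for adjustment (non-descendants of Outcome, excluding Outcome and AgeGroup): {Adherence, Comorbidity, Hospital, PriorTherapy}.
Backdoor paths from Outcome to AgeGroup:
  P1: Outcome <- PriorTherapy -> AgeGroup
  P2: Outcome <- PriorTherapy -> Treatment <- Hospital -> AgeGroup
  P3: Outcome <- Comorbidity -> AgeGroup
The empty set is not sufficient: P1 (Outcome <- PriorTherapy -> AgeGroup) has no collider blocking it and no conditioned non-collider, so it is open.
Try {Comorbidity, PriorTherapy}:
  P1: blocked at fork node PriorTherapy ∈ conditioning set.
  P2: blocked at fork node PriorTherapy ∈ conditioning set.
  P3: blocked at fork node Comorbidity ∈ conditioning set.
{Comorbidity, PriorTherapy} contains no descendant of Outcome and blocks every backdoor path.
Every element of {Comorbidity, PriorTherapy} is needed (dropping Comorbidity leaves P3 open; dropping PriorTherapy leaves P1 open), so no proper subset is valid.
Among all size-2 subsets of the eligible variables, only {Comorbidity, PriorTherapy} blocks every backdoor path, so it is the unique smallest valid adjustment set.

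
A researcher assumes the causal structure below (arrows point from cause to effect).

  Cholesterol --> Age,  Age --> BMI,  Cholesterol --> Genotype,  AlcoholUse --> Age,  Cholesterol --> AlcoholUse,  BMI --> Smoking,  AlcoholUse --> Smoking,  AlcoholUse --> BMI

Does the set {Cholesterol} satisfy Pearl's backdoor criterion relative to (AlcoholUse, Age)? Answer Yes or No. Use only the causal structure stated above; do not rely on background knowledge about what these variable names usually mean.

Backdoor paths from AlcoholUse to Age (paths whose first edge points into AlcoholUse):
  P1: AlcoholUse <- Cholesterol -> Age
Condition 1 (no descendant of AlcoholUse in the set): holds — descendants of AlcoholUse are {Age, BMI, Smoking}; none are in {Cholesterol}.
Condition 2 (every backdoor path blocked by {Cholesterol}):
  P1: blocked at fork node Cholesterol ∈ conditioning set.
{Cholesterol} satisfies the backdoor criterion.

Yes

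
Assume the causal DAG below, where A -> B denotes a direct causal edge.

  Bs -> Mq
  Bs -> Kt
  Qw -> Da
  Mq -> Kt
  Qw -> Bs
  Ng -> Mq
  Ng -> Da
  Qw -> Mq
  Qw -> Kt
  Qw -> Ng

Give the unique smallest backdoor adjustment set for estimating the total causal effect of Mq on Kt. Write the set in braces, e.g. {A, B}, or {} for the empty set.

Variables eligible for adjustment (non-descendants of Mq, excluding Mq and Kt): {Bs, Da, Ng, Qw}.
Backdoor paths from Mq to Kt:
  P1: Mq <- Qw -> Bs -> Kt
  P2: Mq <- Qw -> Kt
  P3: Mq <- Bs <- Qw -> Kt
  P4: Mq <- Bs -> Kt
  P5: Mq <- Ng <- Qw -> Bs -> Kt
  P6: Mq <- Ng <- Qw -> Kt
  P7: Mq <- Ng -> Da <- Qw -> Bs -> Kt
  P8: Mq <- Ng -> Da <- Qw -> Kt
The empty set is not sufficient: P1 (Mq <- Qw -> Bs -> Kt) has no collider blocking it and no conditioned non-collider, so it is open.
Try {Bs, Qw}:
  P1: blocked at fork node Qw ∈ conditioning set.
  P2: blocked at fork node Qw ∈ conditioning set.
  P3: blocked at chain node Bs ∈ conditioning set.
  P4: blocked at fork node Bs ∈ conditioning set.
  P5: blocked at fork node Qw ∈ conditioning set.
  P6: blocked at fork node Qw ∈ conditioning set.
  P7: blocked at collider Da (neither it nor any descendant is in the conditioning set).
  P8: blocked at collider Da (neither it nor any descendant is in the conditioning set).
{Bs, Qw} contains no descendant of Mq and blocks every backdoor path.
Every element of {Bs, Qw} is needed (dropping Bs leaves P4 open; dropping Qw leaves P2 open), so no proper subset is valid.
Among all size-2 subsets of the eligible variables, only {Bs, Qw} blocks every backdoor path, so it is the unique smallest valid adjustment set.

{Bs, Qw}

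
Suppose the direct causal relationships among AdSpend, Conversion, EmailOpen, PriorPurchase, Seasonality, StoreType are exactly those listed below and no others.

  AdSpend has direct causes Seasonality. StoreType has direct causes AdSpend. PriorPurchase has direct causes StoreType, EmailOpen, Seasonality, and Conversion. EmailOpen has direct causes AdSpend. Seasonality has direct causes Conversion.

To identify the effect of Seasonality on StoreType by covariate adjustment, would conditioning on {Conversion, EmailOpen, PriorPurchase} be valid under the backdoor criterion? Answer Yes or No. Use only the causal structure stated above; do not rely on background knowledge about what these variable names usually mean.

No

Backdoor paths from Seasonality to StoreType (paths whose first edge points into Seasonality):
  P1: Seasonality <- Conversion -> PriorPurchase <- StoreType
  P2: Seasonality <- Conversion -> PriorPurchase <- EmailOpen <- AdSpend -> StoreType
Condition 1 (no descendant of Seasonality in the set): FAILS — EmailOpen and PriorPurchase are descendants of Seasonality.
Condition 2 (every backdoor path blocked by {Conversion, EmailOpen, PriorPurchase}):
  P1: blocked at fork node Conversion ∈ conditioning set.
  P2: blocked at fork node Conversion ∈ conditioning set.
{Conversion, EmailOpen, PriorPurchase} does not satisfy the backdoor criterion.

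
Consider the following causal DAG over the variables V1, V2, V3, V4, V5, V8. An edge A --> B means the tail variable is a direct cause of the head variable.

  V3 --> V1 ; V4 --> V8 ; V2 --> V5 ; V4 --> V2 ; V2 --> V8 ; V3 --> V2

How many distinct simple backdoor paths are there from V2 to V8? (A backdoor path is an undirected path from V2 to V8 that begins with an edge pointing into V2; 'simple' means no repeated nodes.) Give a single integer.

1

A backdoor path from V2 to V8 is any simple undirected path whose first edge points into V2 (i.e. leaves V2 via a parent).
Parents of V2: {V3, V4}.
Enumerating:
  P1: V2 <- V4 -> V8
That exhausts the simple backdoor paths. Count: 1.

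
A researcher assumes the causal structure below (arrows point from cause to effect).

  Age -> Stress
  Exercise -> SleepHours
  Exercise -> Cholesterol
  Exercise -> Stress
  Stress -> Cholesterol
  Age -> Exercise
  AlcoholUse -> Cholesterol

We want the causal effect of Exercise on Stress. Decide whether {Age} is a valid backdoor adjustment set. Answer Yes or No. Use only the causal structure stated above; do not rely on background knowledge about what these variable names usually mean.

Backdoor paths from Exercise to Stress (paths whose first edge points into Exercise):
  P1: Exercise <- Age -> Stress
Condition 1 (no descendant of Exercise in the set): holds — descendants of Exercise are {Cholesterol, SleepHours, Stress}; none are in {Age}.
Condition 2 (every backdoor path blocked by {Age}):
  P1: blocked at fork node Age ∈ conditioning set.
{Age} satisfies the backdoor criterion.

Yes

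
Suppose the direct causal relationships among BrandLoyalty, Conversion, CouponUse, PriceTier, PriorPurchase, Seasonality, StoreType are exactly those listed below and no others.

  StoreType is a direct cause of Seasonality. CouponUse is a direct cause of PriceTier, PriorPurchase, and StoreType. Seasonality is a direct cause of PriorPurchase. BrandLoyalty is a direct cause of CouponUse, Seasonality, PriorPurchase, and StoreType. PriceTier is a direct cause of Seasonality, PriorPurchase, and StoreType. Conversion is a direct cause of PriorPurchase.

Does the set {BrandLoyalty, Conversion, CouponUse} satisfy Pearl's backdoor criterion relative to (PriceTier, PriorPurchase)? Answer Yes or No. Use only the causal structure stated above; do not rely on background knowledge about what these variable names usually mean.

Backdoor paths from PriceTier to PriorPurchase (paths whose first edge points into PriceTier):
  P1: PriceTier <- CouponUse <- BrandLoyalty -> StoreType -> Seasonality -> PriorPurchase
  P2: PriceTier <- CouponUse <- BrandLoyalty -> Seasonality -> PriorPurchase
  P3: PriceTier <- CouponUse <- BrandLoyalty -> PriorPurchase
  P4: PriceTier <- CouponUse -> StoreType <- BrandLoyalty -> Seasonality -> PriorPurchase
  P5: PriceTier <- CouponUse -> StoreType <- BrandLoyalty -> PriorPurchase
  P6: PriceTier <- CouponUse -> StoreType -> Seasonality <- BrandLoyalty -> PriorPurchase
  P7: PriceTier <- CouponUse -> StoreType -> Seasonality -> PriorPurchase
  P8: PriceTier <- CouponUse -> PriorPurchase
Condition 1 (no descendant of PriceTier in the set): holds — descendants of PriceTier are {PriorPurchase, Seasonality, StoreType}; none are in {BrandLoyalty, Conversion, CouponUse}.
Condition 2 (every backdoor path blocked by {BrandLoyalty, Conversion, CouponUse}):
  P1: blocked at chain node CouponUse ∈ conditioning set.
  P2: blocked at chain node CouponUse ∈ conditioning set.
  P3: blocked at chain node CouponUse ∈ conditioning set.
  P4: blocked at fork node CouponUse ∈ conditioning set.
  P5: blocked at fork node CouponUse ∈ conditioning set.
  P6: blocked at fork node CouponUse ∈ conditioning set.
  P7: blocked at fork node CouponUse ∈ conditioning set.
  P8: blocked at fork node CouponUse ∈ conditioning set.
{BrandLoyalty, Conversion, CouponUse} satisfies the backdoor criterion.

Yes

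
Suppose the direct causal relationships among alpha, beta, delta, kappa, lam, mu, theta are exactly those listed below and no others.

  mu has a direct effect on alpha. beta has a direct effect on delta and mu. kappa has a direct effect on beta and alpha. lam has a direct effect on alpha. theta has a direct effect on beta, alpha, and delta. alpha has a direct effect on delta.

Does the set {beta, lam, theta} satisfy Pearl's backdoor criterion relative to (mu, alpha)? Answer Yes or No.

Yes

Backdoor paths from mu to alpha (paths whose first edge points into mu):
  P1: mu <- beta <- kappa -> alpha
  P2: mu <- beta <- theta -> alpha
  P3: mu <- beta <- theta -> delta <- alpha
  P4: mu <- beta -> delta <- theta -> alpha
  P5: mu <- beta -> delta <- alpha
Condition 1 (no descendant of mu in the set): holds — descendants of mu are {alpha, delta}; none are in {beta, lam, theta}.
Condition 2 (every backdoor path blocked by {beta, lam, theta}):
  P1: blocked at chain node beta ∈ conditioning set.
  P2: blocked at chain node beta ∈ conditioning set.
  P3: blocked at chain node beta ∈ conditioning set.
  P4: blocked at fork node beta ∈ conditioning set.
  P5: blocked at fork node beta ∈ conditioning set.
{beta, lam, theta} satisfies the backdoor criterion.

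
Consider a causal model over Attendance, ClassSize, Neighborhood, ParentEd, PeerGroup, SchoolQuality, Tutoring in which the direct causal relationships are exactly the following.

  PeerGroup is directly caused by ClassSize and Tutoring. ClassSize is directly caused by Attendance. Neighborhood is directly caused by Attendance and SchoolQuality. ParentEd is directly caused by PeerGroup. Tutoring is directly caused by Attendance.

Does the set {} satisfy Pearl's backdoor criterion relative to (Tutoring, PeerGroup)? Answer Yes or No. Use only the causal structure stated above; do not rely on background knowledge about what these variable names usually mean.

Backdoor paths from Tutoring to PeerGroup (paths whose first edge points into Tutoring):
  P1: Tutoring <- Attendance -> ClassSize -> PeerGroup
Condition 1 (no descendant of Tutoring in the set): holds — descendants of Tutoring are {ParentEd, PeerGroup}; none are in {}.
Condition 2 (every backdoor path blocked by {}):
  P1: open — no interior node is in the conditioning set.
{} does not satisfy the backdoor criterion.

No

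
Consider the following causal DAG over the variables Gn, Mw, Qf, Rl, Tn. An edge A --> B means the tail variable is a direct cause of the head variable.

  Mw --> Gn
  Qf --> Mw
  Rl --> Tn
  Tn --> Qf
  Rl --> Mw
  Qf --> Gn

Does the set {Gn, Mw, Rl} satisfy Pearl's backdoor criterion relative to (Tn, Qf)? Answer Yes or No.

No

Backdoor paths from Tn to Qf (paths whose first edge points into Tn):
  P1: Tn <- Rl -> Mw <- Qf
  P2: Tn <- Rl -> Mw -> Gn <- Qf
Condition 1 (no descendant of Tn in the set): FAILS — Gn and Mw are descendants of Tn.
Condition 2 (every backdoor path blocked by {Gn, Mw, Rl}):
  P1: blocked at fork node Rl ∈ conditioning set.
  P2: blocked at fork node Rl ∈ conditioning set.
{Gn, Mw, Rl} does not satisfy the backdoor criterion.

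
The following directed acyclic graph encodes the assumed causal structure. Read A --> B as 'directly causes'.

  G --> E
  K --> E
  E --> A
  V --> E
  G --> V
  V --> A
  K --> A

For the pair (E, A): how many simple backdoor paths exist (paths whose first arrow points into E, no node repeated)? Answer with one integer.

3

A backdoor path from E to A is any simple undirected path whose first edge points into E (i.e. leaves E via a parent).
Parents of E: {G, K, V}.
Enumerating:
  P1: E <- G -> V -> A
  P2: E <- V -> A
  P3: E <- K -> A
That exhausts the simple backdoor paths. Count: 3.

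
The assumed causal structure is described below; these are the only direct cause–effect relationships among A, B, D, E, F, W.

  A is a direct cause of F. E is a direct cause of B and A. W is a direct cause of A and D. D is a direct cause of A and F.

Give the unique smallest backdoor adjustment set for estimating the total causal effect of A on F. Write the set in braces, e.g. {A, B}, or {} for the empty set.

Variables eligible for adjustment (non-descendants of A, excluding A and F): {B, D, E, W}.
Backdoor paths from A to F:
  P1: A <- W -> D -> F
  P2: A <- D -> F
The empty set is not sufficient: P1 (A <- W -> D -> F) has no collider blocking it and no conditioned non-collider, so it is open.
Try {D}:
  P1: blocked at chain node D ∈ conditioning set.
  P2: blocked at fork node D ∈ conditioning set.
{D} contains no descendant of A and blocks every backdoor path.
No other singleton works — e.g. {W} leaves P2 open — so {D} is the unique smallest valid adjustment set.

{D}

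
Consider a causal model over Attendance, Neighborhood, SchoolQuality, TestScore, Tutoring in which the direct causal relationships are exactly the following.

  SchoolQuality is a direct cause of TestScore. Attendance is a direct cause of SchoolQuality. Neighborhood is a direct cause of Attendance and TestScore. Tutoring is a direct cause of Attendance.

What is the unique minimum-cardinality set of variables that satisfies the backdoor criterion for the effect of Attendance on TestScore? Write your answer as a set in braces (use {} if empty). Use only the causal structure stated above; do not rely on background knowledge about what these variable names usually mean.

Variables eligible for adjustment (non-descendants of Attendance, excluding Attendance and TestScore): {Neighborhood, Tutoring}.
Backdoor paths from Attendance to TestScore:
  P1: Attendance <- Neighborhood -> TestScore
The empty set is not sufficient: P1 (Attendance <- Neighborhood -> TestScore) has no collider blocking it and no conditioned non-collider, so it is open.
Try {Neighborhood}:
  P1: blocked at fork node Neighborhood ∈ conditioning set.
{Neighborhood} contains no descendant of Attendance and blocks every backdoor path.
No other singleton works — e.g. {Tutoring} leaves P1 open — so {Neighborhood} is the unique smallest valid adjustment set.

{Neighborhood}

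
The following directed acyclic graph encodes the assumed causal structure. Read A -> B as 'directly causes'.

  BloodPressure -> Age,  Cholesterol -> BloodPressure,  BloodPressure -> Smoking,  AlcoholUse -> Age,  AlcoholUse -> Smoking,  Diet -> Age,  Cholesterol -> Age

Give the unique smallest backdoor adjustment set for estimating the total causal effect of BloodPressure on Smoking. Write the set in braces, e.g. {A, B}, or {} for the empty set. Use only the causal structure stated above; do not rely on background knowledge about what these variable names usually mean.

{}

Variables eligible for adjustment (non-descendants of BloodPressure, excluding BloodPressure and Smoking): {AlcoholUse, Cholesterol, Diet}.
Backdoor paths from BloodPressure to Smoking:
  P1: BloodPressure <- Cholesterol -> Age <- AlcoholUse -> Smoking
Each backdoor path contains an unconditioned collider, so every path is already blocked with the empty conditioning set:
  P1: blocked at collider Age (neither it nor any descendant is in the conditioning set).
The empty set is therefore the unique smallest valid set.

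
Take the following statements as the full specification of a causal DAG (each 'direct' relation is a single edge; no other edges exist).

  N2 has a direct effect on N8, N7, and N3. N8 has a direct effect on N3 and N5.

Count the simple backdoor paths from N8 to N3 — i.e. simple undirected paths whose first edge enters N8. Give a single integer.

1

A backdoor path from N8 to N3 is any simple undirected path whose first edge points into N8 (i.e. leaves N8 via a parent).
Parents of N8: {N2}.
Enumerating:
  P1: N8 <- N2 -> N3
That exhausts the simple backdoor paths. Count: 1.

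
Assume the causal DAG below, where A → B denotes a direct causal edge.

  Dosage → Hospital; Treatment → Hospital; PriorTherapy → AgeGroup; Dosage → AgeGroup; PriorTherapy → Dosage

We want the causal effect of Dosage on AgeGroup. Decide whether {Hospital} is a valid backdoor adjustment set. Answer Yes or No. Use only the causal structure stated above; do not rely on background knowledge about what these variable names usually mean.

Backdoor paths from Dosage to AgeGroup (paths whose first edge points into Dosage):
  P1: Dosage <- PriorTherapy -> AgeGroup
Condition 1 (no descendant of Dosage in the set): FAILS — Hospital is a descendant of Dosage.
Condition 2 (every backdoor path blocked by {Hospital}):
  P1: open — no interior node is in the conditioning set.
{Hospital} does not satisfy the backdoor criterion.

No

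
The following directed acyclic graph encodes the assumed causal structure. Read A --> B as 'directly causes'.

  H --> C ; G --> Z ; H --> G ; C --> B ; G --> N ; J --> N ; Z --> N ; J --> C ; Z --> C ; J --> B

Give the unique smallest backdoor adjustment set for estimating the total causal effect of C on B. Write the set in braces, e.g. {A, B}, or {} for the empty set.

Variables eligible for adjustment (non-descendants of C, excluding C and B): {G, H, J, N, Z}.
Backdoor paths from C to B:
  P1: C <- H -> G -> Z -> N <- J -> B
  P2: C <- H -> G -> N <- J -> B
  P3: C <- J -> B
  P4: C <- Z <- G -> N <- J -> B
  P5: C <- Z -> N <- J -> B
The empty set is not sufficient: P3 (C <- J -> B) has no collider blocking it and no conditioned non-collider, so it is open.
Try {J}:
  P1: blocked at collider N (neither it nor any descendant is in the conditioning set).
  P2: blocked at collider N (neither it nor any descendant is in the conditioning set).
  P3: blocked at fork node J ∈ conditioning set.
  P4: blocked at collider N (neither it nor any descendant is in the conditioning set).
  P5: blocked at collider N (neither it nor any descendant is in the conditioning set).
{J} contains no descendant of C and blocks every backdoor path.
No other singleton works — e.g. {H} leaves P3 open — so {J} is the unique smallest valid adjustment set.

{J}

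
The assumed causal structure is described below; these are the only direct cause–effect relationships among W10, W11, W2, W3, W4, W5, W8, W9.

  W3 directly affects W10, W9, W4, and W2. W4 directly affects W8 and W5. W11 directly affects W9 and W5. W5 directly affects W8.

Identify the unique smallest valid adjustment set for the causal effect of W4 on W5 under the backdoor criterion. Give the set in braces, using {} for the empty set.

{}

Variables eligible for adjustment (non-descendants of W4, excluding W4 and W5): {W10, W11, W2, W3, W9}.
Backdoor paths from W4 to W5:
  P1: W4 <- W3 -> W9 <- W11 -> W5
Each backdoor path contains an unconditioned collider, so every path is already blocked with the empty conditioning set:
  P1: blocked at collider W9 (neither it nor any descendant is in the conditioning set).
The empty set is therefore the unique smallest valid set.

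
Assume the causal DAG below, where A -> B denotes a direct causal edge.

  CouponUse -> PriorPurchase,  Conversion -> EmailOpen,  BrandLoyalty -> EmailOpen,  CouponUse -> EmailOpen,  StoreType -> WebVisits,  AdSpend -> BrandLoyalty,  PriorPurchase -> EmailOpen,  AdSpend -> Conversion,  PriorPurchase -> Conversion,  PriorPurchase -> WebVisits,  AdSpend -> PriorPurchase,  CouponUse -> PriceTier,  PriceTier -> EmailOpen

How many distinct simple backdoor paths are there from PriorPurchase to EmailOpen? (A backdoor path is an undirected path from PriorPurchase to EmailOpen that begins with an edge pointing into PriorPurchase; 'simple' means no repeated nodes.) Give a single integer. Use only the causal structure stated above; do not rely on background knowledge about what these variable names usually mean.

A backdoor path from PriorPurchase to EmailOpen is any simple undirected path whose first edge points into PriorPurchase (i.e. leaves PriorPurchase via a parent).
Parents of PriorPurchase: {AdSpend, CouponUse}.
Enumerating:
  P1: PriorPurchase <- CouponUse -> PriceTier -> EmailOpen
  P2: PriorPurchase <- CouponUse -> EmailOpen
  P3: PriorPurchase <- AdSpend -> BrandLoyalty -> EmailOpen
  P4: PriorPurchase <- AdSpend -> Conversion -> EmailOpen
That exhausts the simple backdoor paths. Count: 4.

4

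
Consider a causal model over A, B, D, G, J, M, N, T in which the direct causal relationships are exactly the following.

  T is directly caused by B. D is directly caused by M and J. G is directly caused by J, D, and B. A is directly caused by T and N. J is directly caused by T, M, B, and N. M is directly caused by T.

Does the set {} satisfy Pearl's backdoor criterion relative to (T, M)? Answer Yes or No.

Backdoor paths from T to M (paths whose first edge points into T):
  P1: T <- B -> J <- M
  P2: T <- B -> J -> D <- M
  P3: T <- B -> J -> G <- D <- M
  P4: T <- B -> G <- J <- M
  P5: T <- B -> G <- J -> D <- M
  P6: T <- B -> G <- D <- M
  P7: T <- B -> G <- D <- J <- M
Condition 1 (no descendant of T in the set): holds — descendants of T are {A, D, G, J, M}; none are in {}.
Condition 2 (every backdoor path blocked by {}):
  P1: blocked at collider J (neither it nor any descendant is in the conditioning set).
  P2: blocked at collider D (neither it nor any descendant is in the conditioning set).
  P3: blocked at collider G (neither it nor any descendant is in the conditioning set).
  P4: blocked at collider G (neither it nor any descendant is in the conditioning set).
  P5: blocked at collider G (neither it nor any descendant is in the conditioning set).
  P6: blocked at collider G (neither it nor any descendant is in the conditioning set).
  P7: blocked at collider G (neither it nor any descendant is in the conditioning set).
{} satisfies the backdoor criterion.

Yes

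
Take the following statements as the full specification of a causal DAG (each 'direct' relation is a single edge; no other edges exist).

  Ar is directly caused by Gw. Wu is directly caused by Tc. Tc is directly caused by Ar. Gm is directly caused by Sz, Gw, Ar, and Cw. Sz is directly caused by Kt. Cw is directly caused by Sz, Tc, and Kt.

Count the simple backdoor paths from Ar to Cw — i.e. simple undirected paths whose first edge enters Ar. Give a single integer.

A backdoor path from Ar to Cw is any simple undirected path whose first edge points into Ar (i.e. leaves Ar via a parent).
Parents of Ar: {Gw}.
Enumerating:
  P1: Ar <- Gw -> Gm <- Sz <- Kt -> Cw
  P2: Ar <- Gw -> Gm <- Sz -> Cw
  P3: Ar <- Gw -> Gm <- Cw
That exhausts the simple backdoor paths. Count: 3.

3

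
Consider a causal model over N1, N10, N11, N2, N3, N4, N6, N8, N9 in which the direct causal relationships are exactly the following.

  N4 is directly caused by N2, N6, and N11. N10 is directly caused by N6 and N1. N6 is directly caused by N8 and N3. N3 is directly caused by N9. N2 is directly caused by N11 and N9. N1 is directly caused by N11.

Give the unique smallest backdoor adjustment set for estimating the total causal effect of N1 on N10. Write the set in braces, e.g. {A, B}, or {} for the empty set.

Variables eligible for adjustment (non-descendants of N1, excluding N1 and N10): {N11, N2, N3, N4, N6, N8, N9}.
Backdoor paths from N1 to N10:
  P1: N1 <- N11 -> N2 <- N9 -> N3 -> N6 -> N10
  P2: N1 <- N11 -> N2 -> N4 <- N6 -> N10
  P3: N1 <- N11 -> N4 <- N2 <- N9 -> N3 -> N6 -> N10
  P4: N1 <- N11 -> N4 <- N6 -> N10
Each backdoor path contains an unconditioned collider, so every path is already blocked with the empty conditioning set:
  P1: blocked at collider N2 (neither it nor any descendant is in the conditioning set).
  P2: blocked at collider N4 (neither it nor any descendant is in the conditioning set).
  P3: blocked at collider N4 (neither it nor any descendant is in the conditioning set).
  P4: blocked at collider N4 (neither it nor any descendant is in the conditioning set).
The empty set is therefore the unique smallest valid set.

{}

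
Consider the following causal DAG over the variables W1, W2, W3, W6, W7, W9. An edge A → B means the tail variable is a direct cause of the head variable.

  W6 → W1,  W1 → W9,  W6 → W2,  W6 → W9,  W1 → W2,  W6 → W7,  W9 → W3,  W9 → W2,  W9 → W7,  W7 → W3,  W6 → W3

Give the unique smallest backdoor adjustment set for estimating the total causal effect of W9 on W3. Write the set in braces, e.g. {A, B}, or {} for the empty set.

Variables eligible for adjustment (non-descendants of W9, excluding W9 and W3): {W1, W6}.
Backdoor paths from W9 to W3:
  P1: W9 <- W6 -> W7 -> W3
  P2: W9 <- W6 -> W3
  P3: W9 <- W1 <- W6 -> W7 -> W3
  P4: W9 <- W1 <- W6 -> W3
  P5: W9 <- W1 -> W2 <- W6 -> W7 -> W3
  P6: W9 <- W1 -> W2 <- W6 -> W3
The empty set is not sufficient: P1 (W9 <- W6 -> W7 -> W3) has no collider blocking it and no conditioned non-collider, so it is open.
Try {W6}:
  P1: blocked at fork node W6 ∈ conditioning set.
  P2: blocked at fork node W6 ∈ conditioning set.
  P3: blocked at fork node W6 ∈ conditioning set.
  P4: blocked at fork node W6 ∈ conditioning set.
  P5: blocked at collider W2 (neither it nor any descendant is in the conditioning set).
  P6: blocked at collider W2 (neither it nor any descendant is in the conditioning set).
{W6} contains no descendant of W9 and blocks every backdoor path.
No other singleton works — e.g. {W1} leaves P1 open — so {W6} is the unique smallest valid adjustment set.

{W6}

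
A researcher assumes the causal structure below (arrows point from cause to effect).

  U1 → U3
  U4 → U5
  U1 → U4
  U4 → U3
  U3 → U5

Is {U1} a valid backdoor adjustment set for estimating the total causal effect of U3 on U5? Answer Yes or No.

No

Backdoor paths from U3 to U5 (paths whose first edge points into U3):
  P1: U3 <- U1 -> U4 -> U5
  P2: U3 <- U4 -> U5
Condition 1 (no descendant of U3 in the set): holds — descendants of U3 are {U5}; none are in {U1}.
Condition 2 (every backdoor path blocked by {U1}):
  P1: blocked at fork node U1 ∈ conditioning set.
  P2: open — no interior node is in the conditioning set.
{U1} does not satisfy the backdoor criterion.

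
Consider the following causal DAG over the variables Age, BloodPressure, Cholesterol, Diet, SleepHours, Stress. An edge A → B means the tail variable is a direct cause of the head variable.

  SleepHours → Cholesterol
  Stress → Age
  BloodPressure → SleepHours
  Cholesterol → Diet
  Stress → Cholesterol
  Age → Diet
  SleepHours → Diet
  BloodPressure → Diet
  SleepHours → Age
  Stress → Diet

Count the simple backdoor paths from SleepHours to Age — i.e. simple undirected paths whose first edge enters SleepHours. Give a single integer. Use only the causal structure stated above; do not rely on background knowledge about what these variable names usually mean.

3

A backdoor path from SleepHours to Age is any simple undirected path whose first edge points into SleepHours (i.e. leaves SleepHours via a parent).
Parents of SleepHours: {BloodPressure}.
Enumerating:
  P1: SleepHours <- BloodPressure -> Diet <- Stress -> Age
  P2: SleepHours <- BloodPressure -> Diet <- Age
  P3: SleepHours <- BloodPressure -> Diet <- Cholesterol <- Stress -> Age
That exhausts the simple backdoor paths. Count: 3.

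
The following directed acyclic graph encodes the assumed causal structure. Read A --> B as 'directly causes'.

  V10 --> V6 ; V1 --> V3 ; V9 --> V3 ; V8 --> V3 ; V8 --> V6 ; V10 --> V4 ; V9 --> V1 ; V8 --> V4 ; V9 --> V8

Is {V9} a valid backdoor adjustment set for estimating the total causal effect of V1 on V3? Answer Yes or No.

Backdoor paths from V1 to V3 (paths whose first edge points into V1):
  P1: V1 <- V9 -> V8 -> V3
  P2: V1 <- V9 -> V3
Condition 1 (no descendant of V1 in the set): holds — descendants of V1 are {V3}; none are in {V9}.
Condition 2 (every backdoor path blocked by {V9}):
  P1: blocked at fork node V9 ∈ conditioning set.
  P2: blocked at fork node V9 ∈ conditioning set.
{V9} satisfies the backdoor criterion.

Yes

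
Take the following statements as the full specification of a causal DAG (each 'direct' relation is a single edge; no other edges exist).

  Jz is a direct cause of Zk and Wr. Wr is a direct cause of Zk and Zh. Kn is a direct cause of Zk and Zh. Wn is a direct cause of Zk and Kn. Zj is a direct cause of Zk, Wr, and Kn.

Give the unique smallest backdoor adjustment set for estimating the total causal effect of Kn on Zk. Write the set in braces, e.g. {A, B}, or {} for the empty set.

Variables eligible for adjustment (non-descendants of Kn, excluding Kn and Zk): {Jz, Wn, Wr, Zj}.
Backdoor paths from Kn to Zk:
  P1: Kn <- Wn -> Zk
  P2: Kn <- Zj -> Wr <- Jz -> Zk
  P3: Kn <- Zj -> Wr -> Zk
  P4: Kn <- Zj -> Zk
The empty set is not sufficient: P1 (Kn <- Wn -> Zk) has no collider blocking it and no conditioned non-collider, so it is open.
Try {Wn, Zj}:
  P1: blocked at fork node Wn ∈ conditioning set.
  P2: blocked at fork node Zj ∈ conditioning set.
  P3: blocked at fork node Zj ∈ conditioning set.
  P4: blocked at fork node Zj ∈ conditioning set.
{Wn, Zj} contains no descendant of Kn and blocks every backdoor path.
Every element of {Wn, Zj} is needed (dropping Wn leaves P1 open; dropping Zj leaves P3 open), so no proper subset is valid.
Among all size-2 subsets of the eligible variables, only {Wn, Zj} blocks every backdoor path, so it is the unique smallest valid adjustment set.

{Wn, Zj}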